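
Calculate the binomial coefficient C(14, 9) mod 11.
0

Using Lucas' theorem:
Write n=14 and k=9 in base 11:
n in base 11: [1, 3]
k in base 11: [0, 9]
C(14,9) mod 11 = ∏ C(n_i, k_i) mod 11
Digit binomials (mod 11): C(1,0) = 1; C(3,9) = 0 (k_i > n_i)
Product: 1 × 0 = 0 ≡ 0 (mod 11)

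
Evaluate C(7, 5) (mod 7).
0

Using Lucas' theorem:
Write n=7 and k=5 in base 7:
n in base 7: [1, 0]
k in base 7: [0, 5]
C(7,5) mod 7 = ∏ C(n_i, k_i) mod 7
Digit binomials (mod 7): C(1,0) = 1; C(0,5) = 0 (k_i > n_i)
Product: 1 × 0 = 0 ≡ 0 (mod 7)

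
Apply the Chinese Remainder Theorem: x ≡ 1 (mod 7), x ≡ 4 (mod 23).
50

Using Chinese Remainder Theorem:
M = 7 × 23 = 161
M1 = 23, M2 = 7
y1 = 23^(-1) mod 7 = 4
y2 = 7^(-1) mod 23 = 10
x = (1×23×4 + 4×7×10) mod 161 = 50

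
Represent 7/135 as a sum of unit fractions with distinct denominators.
1/20 + 1/540

Greedy algorithm:
7/135: ceiling(135/7) = 20, use 1/20
1/540: ceiling(540/1) = 540, use 1/540
Result: 7/135 = 1/20 + 1/540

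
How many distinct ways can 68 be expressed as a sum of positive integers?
3087735

p(n) counts ways to write n as a sum of positive integers (order ignored).
Euler's pentagonal recurrence: p(k) = p(k-1) + p(k-2) - p(k-5) - p(k-7) + p(k-12) + p(k-15) - ... (offsets j(3j∓1)/2, signs ++--, p(0)=1, p(<0)=0).
DP table for k = 0..67: p(0)=1, p(1)=1, p(2)=2, p(3)=3, p(4)=5, p(5)=7, p(6)=11, p(7)=15, p(8)=22, p(9)=30, p(10)=42, p(11)=56, p(12)=77, p(13)=101, p(14)=135, p(15)=176, p(16)=231, p(17)=297, p(18)=385, p(19)=490, p(20)=627, p(21)=792, p(22)=1002, p(23)=1255, p(24)=1575, p(25)=1958, p(26)=2436, p(27)=3010, p(28)=3718, p(29)=4565, p(30)=5604, p(31)=6842, p(32)=8349, p(33)=10143, p(34)=12310, p(35)=14883, p(36)=17977, p(37)=21637, p(38)=26015, p(39)=31185, p(40)=37338, p(41)=44583, p(42)=53174, p(43)=63261, p(44)=75175, p(45)=89134, p(46)=105558, p(47)=124754, p(48)=147273, p(49)=173525, p(50)=204226, p(51)=239943, p(52)=281589, p(53)=329931, p(54)=386155, p(55)=451276, p(56)=526823, p(57)=614154, p(58)=715220, p(59)=831820, p(60)=966467, p(61)=1121505, p(62)=1300156, p(63)=1505499, p(64)=1741630, p(65)=2012558, p(66)=2323520, p(67)=2679689.
Final step: p(68) = p(67) + p(66) - p(63) - p(61) + p(56) + p(53) - p(46) - p(42) + p(33) + p(28) - p(17) - p(11)
= 2679689 + 2323520 - 1505499 - 1121505 + 526823 + 329931 - 105558 - 53174 + 10143 + 3718 - 297 - 56
= 3087735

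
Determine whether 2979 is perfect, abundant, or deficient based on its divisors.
deficient

Proper divisors of 2979: sum = 1 + 3 + 9 + 331 + 993 = 1337
Since 1337 < 2979, 2979 is deficient.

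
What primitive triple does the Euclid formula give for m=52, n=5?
(2679, 520, 2729)

Euclid's formula: a = m² - n², b = 2mn, c = m² + n²
m = 52, n = 5
a = 52² - 5² = 2704 - 25 = 2679
b = 2 × 52 × 5 = 520
c = 52² + 5² = 2704 + 25 = 2729
Verification: 2679² + 520² = 7177041 + 270400 = 7447441 = 2729² ✓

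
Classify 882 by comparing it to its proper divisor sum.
abundant

Proper divisors of 882: sum = 1 + 2 + 3 + 6 + 7 + 9 + 14 + 18 + ... + 126 + 147 + 294 + 441 (17 divisors) = 1341
Since 1341 > 882, 882 is abundant.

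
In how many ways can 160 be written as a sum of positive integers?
107438159466

p(n) counts ways to write n as a sum of positive integers (order ignored).
Euler's pentagonal recurrence: p(k) = p(k-1) + p(k-2) - p(k-5) - p(k-7) + p(k-12) + p(k-15) - ... (offsets j(3j∓1)/2, signs ++--, p(0)=1, p(<0)=0).
DP table for k = 0..159: p(0)=1, p(1)=1, p(2)=2, p(3)=3, p(4)=5, p(5)=7, p(6)=11, p(7)=15, p(8)=22, p(9)=30, p(10)=42, p(11)=56, p(12)=77, p(13)=101, p(14)=135, p(15)=176, p(16)=231, p(17)=297, p(18)=385, p(19)=490, p(20)=627, p(21)=792, p(22)=1002, p(23)=1255, p(24)=1575, p(25)=1958, p(26)=2436, p(27)=3010, p(28)=3718, p(29)=4565, p(30)=5604, p(31)=6842, p(32)=8349, p(33)=10143, p(34)=12310, p(35)=14883, p(36)=17977, p(37)=21637, p(38)=26015, p(39)=31185, p(40)=37338, p(41)=44583, p(42)=53174, p(43)=63261, p(44)=75175, p(45)=89134, p(46)=105558, p(47)=124754, p(48)=147273, p(49)=173525, p(50)=204226, p(51)=239943, p(52)=281589, p(53)=329931, p(54)=386155, p(55)=451276, p(56)=526823, p(57)=614154, p(58)=715220, p(59)=831820, p(60)=966467, p(61)=1121505, p(62)=1300156, p(63)=1505499, p(64)=1741630, p(65)=2012558, p(66)=2323520, p(67)=2679689, p(68)=3087735, p(69)=3554345, p(70)=4087968, p(71)=4697205, p(72)=5392783, p(73)=6185689, p(74)=7089500, p(75)=8118264, p(76)=9289091, p(77)=10619863, p(78)=12132164, p(79)=13848650, p(80)=15796476, p(81)=18004327, p(82)=20506255, p(83)=23338469, p(84)=26543660, p(85)=30167357, p(86)=34262962, p(87)=38887673, p(88)=44108109, p(89)=49995925, p(90)=56634173, p(91)=64112359, p(92)=72533807, p(93)=82010177, p(94)=92669720, p(95)=104651419, p(96)=118114304, p(97)=133230930, p(98)=150198136, p(99)=169229875, p(100)=190569292, p(101)=214481126, p(102)=241265379, p(103)=271248950, p(104)=304801365, p(105)=342325709, p(106)=384276336, p(107)=431149389, p(108)=483502844, p(109)=541946240, p(110)=607163746, p(111)=679903203, p(112)=761002156, p(113)=851376628, p(114)=952050665, p(115)=1064144451, p(116)=1188908248, p(117)=1327710076, p(118)=1482074143, p(119)=1653668665, p(120)=1844349560, p(121)=2056148051, p(122)=2291320912, p(123)=2552338241, p(124)=2841940500, p(125)=3163127352, p(126)=3519222692, p(127)=3913864295, p(128)=4351078600, p(129)=4835271870, p(130)=5371315400, p(131)=5964539504, p(132)=6620830889, p(133)=7346629512, p(134)=8149040695, p(135)=9035836076, p(136)=10015581680, p(137)=11097645016, p(138)=12292341831, p(139)=13610949895, p(140)=15065878135, p(141)=16670689208, p(142)=18440293320, p(143)=20390982757, p(144)=22540654445, p(145)=24908858009, p(146)=27517052599, p(147)=30388671978, p(148)=33549419497, p(149)=37027355200, p(150)=40853235313, p(151)=45060624582, p(152)=49686288421, p(153)=54770336324, p(154)=60356673280, p(155)=66493182097, p(156)=73232243759, p(157)=80630964769, p(158)=88751778802, p(159)=97662728555.
Final step: p(160) = p(159) + p(158) - p(155) - p(153) + p(148) + p(145) - p(138) - p(134) + p(125) + p(120) - p(109) - p(103) + p(90) + p(83) - p(68) - p(60) + p(43) + p(34) - p(15) - p(5)
= 97662728555 + 88751778802 - 66493182097 - 54770336324 + 33549419497 + 24908858009 - 12292341831 - 8149040695 + 3163127352 + 1844349560 - 541946240 - 271248950 + 56634173 + 23338469 - 3087735 - 966467 + 63261 + 12310 - 176 - 7
= 107438159466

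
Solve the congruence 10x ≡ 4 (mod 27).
x ≡ 22 (mod 27)

gcd(10, 27) = 1, which divides 4, so solutions exist.
Find 10^(-1) mod 27 by the extended Euclidean algorithm:
27 = 2 × 10 + 7  ⟹  7 = (1)·27 + (-2)·10
10 = 1 × 7 + 3  ⟹  3 = (-1)·27 + (3)·10
7 = 2 × 3 + 1  ⟹  1 = (3)·27 + (-8)·10
So (-8)·10 ≡ 1 (mod 27), i.e. 10^(-1) ≡ -8 ≡ 19 (mod 27).
x ≡ 19 × 4 = 76 ≡ 22 (mod 27).
Check: 10 × 22 = 220 ≡ 4 (mod 27).
Unique solution: x ≡ 22 (mod 27)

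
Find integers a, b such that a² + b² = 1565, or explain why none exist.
11² + 38² (a=11, b=38)

Factorization: 1565 = 5 × 313
By Fermat: n is sum of two squares iff every prime p ≡ 3 (mod 4) appears to even power.
All primes ≡ 3 (mod 4) appear to even power.
Search a = 0, 1, 2, … for 1565 - a² a perfect square: first hit at a = 11: 1565 - 121 = 1444 = 38².
1565 = 11² + 38² = 121 + 1444 ✓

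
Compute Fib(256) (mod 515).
122

Matrix identity: Q^n = [[F_(n+1), F_n], [F_n, F_(n-1)]] with Q = [[1,1],[1,0]].
n = 256 = 100000000₂. Square-and-multiply, entries mod 515:
Q^1 = [[1,1],[1,0]]
Q^2 = (Q^1)² = [[2,1],[1,1]]
Q^4 = (Q^2)² = [[5,3],[3,2]]
Q^8 = (Q^4)² = [[34,21],[21,13]]
Q^16 = (Q^8)² = [[52,472],[472,95]]
Q^32 = (Q^16)² = [[433,374],[374,59]]
Q^64 = (Q^32)² = [[340,153],[153,187]]
Q^128 = (Q^64)² = [[474,291],[291,183]]
Q^256 = (Q^128)² = [[357,122],[122,235]]
F_256 mod 515 = Q^256[0][1] = 122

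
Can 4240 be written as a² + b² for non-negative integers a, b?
12² + 64² (a=12, b=64)

Factorization: 4240 = 2^4 × 5 × 53
By Fermat: n is sum of two squares iff every prime p ≡ 3 (mod 4) appears to even power.
All primes ≡ 3 (mod 4) appear to even power.
Search a = 0, 1, 2, … for 4240 - a² a perfect square: first hit at a = 12: 4240 - 144 = 4096 = 64².
4240 = 12² + 64² = 144 + 4096 ✓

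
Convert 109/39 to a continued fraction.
[2; 1, 3, 1, 7]

Euclidean algorithm steps:
109 = 2 × 39 + 31
39 = 1 × 31 + 8
31 = 3 × 8 + 7
8 = 1 × 7 + 1
7 = 7 × 1 + 0
Continued fraction: [2; 1, 3, 1, 7]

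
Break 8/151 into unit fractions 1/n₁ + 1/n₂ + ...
1/19 + 1/2869

Greedy algorithm:
8/151: ceiling(151/8) = 19, use 1/19
1/2869: ceiling(2869/1) = 2869, use 1/2869
Result: 8/151 = 1/19 + 1/2869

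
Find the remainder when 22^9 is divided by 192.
64

Repeated squaring. Binary of 9 = 1001.
22^1 ≡ 22 (mod 192); 22^2 ≡ 100 (mod 192); 22^4 ≡ 16 (mod 192); 22^8 ≡ 64 (mod 192)
22^9 = 22^1 × 22^8 ≡ 64 (mod 192)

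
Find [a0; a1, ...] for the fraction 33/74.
[0; 2, 4, 8]

Euclidean algorithm steps:
33 = 0 × 74 + 33
74 = 2 × 33 + 8
33 = 4 × 8 + 1
8 = 8 × 1 + 0
Continued fraction: [0; 2, 4, 8]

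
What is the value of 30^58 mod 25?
0

Repeated squaring. Binary of 58 = 111010.
30^1 ≡ 5 (mod 25); 30^2 ≡ 0 (mod 25); 30^4 ≡ 0 (mod 25); 30^8 ≡ 0 (mod 25); 30^16 ≡ 0 (mod 25); 30^32 ≡ 0 (mod 25)
30^58 = 30^2 × 30^8 × 30^16 × 30^32 ≡ 0 (mod 25)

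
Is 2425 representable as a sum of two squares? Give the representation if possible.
11² + 48² (a=11, b=48)

Factorization: 2425 = 5^2 × 97
By Fermat: n is sum of two squares iff every prime p ≡ 3 (mod 4) appears to even power.
All primes ≡ 3 (mod 4) appear to even power.
Search a = 0, 1, 2, … for 2425 - a² a perfect square: first hit at a = 11: 2425 - 121 = 2304 = 48².
2425 = 11² + 48² = 121 + 2304 ✓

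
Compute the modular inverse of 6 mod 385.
321

gcd(6, 385) = 1, so the inverse exists.
Extended Euclidean algorithm on (385, 6):
385 = 64 × 6 + 1  ⟹  1 = (1)·385 + (-64)·6
So (-64)·6 ≡ 1 (mod 385), i.e. 6^(-1) ≡ -64 ≡ 321 (mod 385).
Check: 6 × 321 = 1926 ≡ 1 (mod 385)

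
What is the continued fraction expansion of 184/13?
[14; 6, 2]

Euclidean algorithm steps:
184 = 14 × 13 + 2
13 = 6 × 2 + 1
2 = 2 × 1 + 0
Continued fraction: [14; 6, 2]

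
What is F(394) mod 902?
443

Matrix identity: Q^n = [[F_(n+1), F_n], [F_n, F_(n-1)]] with Q = [[1,1],[1,0]].
n = 394 = 110001010₂. Square-and-multiply, entries mod 902:
Q^1 = [[1,1],[1,0]]
Q^3 = (Q^1)²·Q = [[3,2],[2,1]]
Q^6 = (Q^3)² = [[13,8],[8,5]]
Q^12 = (Q^6)² = [[233,144],[144,89]]
Q^24 = (Q^12)² = [[159,366],[366,695]]
Q^49 = (Q^24)²·Q = [[55,485],[485,472]]
Q^98 = (Q^49)² = [[122,329],[329,695]]
Q^197 = (Q^98)²·Q = [[450,453],[453,899]]
Q^394 = (Q^197)² = [[5,443],[443,464]]
F_394 mod 902 = Q^394[0][1] = 443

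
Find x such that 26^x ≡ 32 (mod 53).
21

Baby-step giant-step with step n = ⌈√53⌉ = 8.
Baby steps 26^j mod 53 (j:value) for j=0..7: 0:1, 1:26, 2:40, 3:33, 4:10, 5:48, 6:29, 7:12.
Giant-step multiplier: 26^(-8) ≡ 26^(52-8) = 26^44 ≡ 44 (mod 53).
Giant steps γ_i = 32·44^i mod 53: γ_0=32, γ_1=30, γ_2=48 (in table at j=5).
x = i·n + j = 2·8 + 5 = 21.
Check: 26^21 ≡ 32 (mod 53).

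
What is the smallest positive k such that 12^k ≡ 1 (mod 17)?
16

17 is prime, so ord(12) divides φ(17) = 16.
Divisors of 16: 1, 2, 4, 8, 16.
Repeated squaring: 12^1 ≡ 12, 12^2 ≡ 8, 12^4 ≡ 13, 12^8 ≡ 16, 12^16 ≡ 1 (mod 17).
Test 12^d mod 17 for each divisor d in increasing order:
12^1 ≡ 12
12^2 ≡ 8
12^4 ≡ 13
12^8 ≡ 16
12^16 ≡ 1  ← first divisor giving 1
The order is 16.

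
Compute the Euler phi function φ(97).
96

97 = 97
φ(n) = n × ∏(1 - 1/p) for each prime p dividing n
φ(97) = 97 × (1 - 1/97) = 96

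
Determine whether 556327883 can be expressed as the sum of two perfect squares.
Not possible

Factorization: 556327883 = 97 × 179^3
By Fermat: n is sum of two squares iff every prime p ≡ 3 (mod 4) appears to even power.
Prime(s) ≡ 3 (mod 4) with odd exponent: [(179, 3)]
Therefore 556327883 cannot be expressed as a² + b².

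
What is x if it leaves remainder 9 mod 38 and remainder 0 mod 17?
85

Using Chinese Remainder Theorem:
M = 38 × 17 = 646
M1 = 17, M2 = 38
y1 = 17^(-1) mod 38 = 9
y2 = 38^(-1) mod 17 = 13
x = (9×17×9 + 0×38×13) mod 646 = 85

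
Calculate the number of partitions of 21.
792

p(n) counts ways to write n as a sum of positive integers (order ignored).
Euler's pentagonal recurrence: p(k) = p(k-1) + p(k-2) - p(k-5) - p(k-7) + p(k-12) + p(k-15) - ... (offsets j(3j∓1)/2, signs ++--, p(0)=1, p(<0)=0).
DP table for k = 0..20: p(0)=1, p(1)=1, p(2)=2, p(3)=3, p(4)=5, p(5)=7, p(6)=11, p(7)=15, p(8)=22, p(9)=30, p(10)=42, p(11)=56, p(12)=77, p(13)=101, p(14)=135, p(15)=176, p(16)=231, p(17)=297, p(18)=385, p(19)=490, p(20)=627.
Final step: p(21) = p(20) + p(19) - p(16) - p(14) + p(9) + p(6)
= 627 + 490 - 231 - 135 + 30 + 11
= 792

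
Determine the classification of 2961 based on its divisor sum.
deficient

Proper divisors of 2961: sum = 1 + 3 + 7 + 9 + 21 + 47 + 63 + 141 + 329 + 423 + 987 = 2031
Since 2031 < 2961, 2961 is deficient.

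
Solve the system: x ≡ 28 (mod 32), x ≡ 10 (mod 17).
316

Using Chinese Remainder Theorem:
M = 32 × 17 = 544
M1 = 17, M2 = 32
y1 = 17^(-1) mod 32 = 17
y2 = 32^(-1) mod 17 = 8
x = (28×17×17 + 10×32×8) mod 544 = 316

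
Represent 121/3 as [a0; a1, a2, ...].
[40; 3]

Euclidean algorithm steps:
121 = 40 × 3 + 1
3 = 3 × 1 + 0
Continued fraction: [40; 3]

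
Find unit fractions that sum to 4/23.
1/6 + 1/138

Greedy algorithm:
4/23: ceiling(23/4) = 6, use 1/6
1/138: ceiling(138/1) = 138, use 1/138
Result: 4/23 = 1/6 + 1/138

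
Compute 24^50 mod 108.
0

Repeated squaring. Binary of 50 = 110010.
24^1 ≡ 24 (mod 108); 24^2 ≡ 36 (mod 108); 24^4 ≡ 0 (mod 108); 24^8 ≡ 0 (mod 108); 24^16 ≡ 0 (mod 108); 24^32 ≡ 0 (mod 108)
24^50 = 24^2 × 24^16 × 24^32 ≡ 0 (mod 108)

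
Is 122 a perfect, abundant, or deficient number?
deficient

Proper divisors of 122: sum = 1 + 2 + 61 = 64
Since 64 < 122, 122 is deficient.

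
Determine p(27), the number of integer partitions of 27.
3010

p(n) counts ways to write n as a sum of positive integers (order ignored).
Euler's pentagonal recurrence: p(k) = p(k-1) + p(k-2) - p(k-5) - p(k-7) + p(k-12) + p(k-15) - ... (offsets j(3j∓1)/2, signs ++--, p(0)=1, p(<0)=0).
DP table for k = 0..26: p(0)=1, p(1)=1, p(2)=2, p(3)=3, p(4)=5, p(5)=7, p(6)=11, p(7)=15, p(8)=22, p(9)=30, p(10)=42, p(11)=56, p(12)=77, p(13)=101, p(14)=135, p(15)=176, p(16)=231, p(17)=297, p(18)=385, p(19)=490, p(20)=627, p(21)=792, p(22)=1002, p(23)=1255, p(24)=1575, p(25)=1958, p(26)=2436.
Final step: p(27) = p(26) + p(25) - p(22) - p(20) + p(15) + p(12) - p(5) - p(1)
= 2436 + 1958 - 1002 - 627 + 176 + 77 - 7 - 1
= 3010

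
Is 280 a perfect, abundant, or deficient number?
abundant

Proper divisors of 280: sum = 1 + 2 + 4 + 5 + 7 + 8 + 10 + 14 + 20 + 28 + 35 + 40 + 56 + 70 + 140 = 440
Since 440 > 280, 280 is abundant.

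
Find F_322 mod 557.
413

Matrix identity: Q^n = [[F_(n+1), F_n], [F_n, F_(n-1)]] with Q = [[1,1],[1,0]].
n = 322 = 101000010₂. Square-and-multiply, entries mod 557:
Q^1 = [[1,1],[1,0]]
Q^2 = (Q^1)² = [[2,1],[1,1]]
Q^5 = (Q^2)²·Q = [[8,5],[5,3]]
Q^10 = (Q^5)² = [[89,55],[55,34]]
Q^20 = (Q^10)² = [[363,81],[81,282]]
Q^40 = (Q^20)² = [[194,444],[444,307]]
Q^80 = (Q^40)² = [[275,201],[201,74]]
Q^161 = (Q^80)²·Q = [[137,170],[170,524]]
Q^322 = (Q^161)² = [[324,413],[413,468]]
F_322 mod 557 = Q^322[0][1] = 413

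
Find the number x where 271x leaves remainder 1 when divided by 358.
251

gcd(271, 358) = 1, so the inverse exists.
Extended Euclidean algorithm on (358, 271):
358 = 1 × 271 + 87  ⟹  87 = (1)·358 + (-1)·271
271 = 3 × 87 + 10  ⟹  10 = (-3)·358 + (4)·271
87 = 8 × 10 + 7  ⟹  7 = (25)·358 + (-33)·271
10 = 1 × 7 + 3  ⟹  3 = (-28)·358 + (37)·271
7 = 2 × 3 + 1  ⟹  1 = (81)·358 + (-107)·271
So (-107)·271 ≡ 1 (mod 358), i.e. 271^(-1) ≡ -107 ≡ 251 (mod 358).
Check: 271 × 251 = 68021 ≡ 1 (mod 358)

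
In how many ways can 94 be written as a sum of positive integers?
92669720

p(n) counts ways to write n as a sum of positive integers (order ignored).
Euler's pentagonal recurrence: p(k) = p(k-1) + p(k-2) - p(k-5) - p(k-7) + p(k-12) + p(k-15) - ... (offsets j(3j∓1)/2, signs ++--, p(0)=1, p(<0)=0).
DP table for k = 0..93: p(0)=1, p(1)=1, p(2)=2, p(3)=3, p(4)=5, p(5)=7, p(6)=11, p(7)=15, p(8)=22, p(9)=30, p(10)=42, p(11)=56, p(12)=77, p(13)=101, p(14)=135, p(15)=176, p(16)=231, p(17)=297, p(18)=385, p(19)=490, p(20)=627, p(21)=792, p(22)=1002, p(23)=1255, p(24)=1575, p(25)=1958, p(26)=2436, p(27)=3010, p(28)=3718, p(29)=4565, p(30)=5604, p(31)=6842, p(32)=8349, p(33)=10143, p(34)=12310, p(35)=14883, p(36)=17977, p(37)=21637, p(38)=26015, p(39)=31185, p(40)=37338, p(41)=44583, p(42)=53174, p(43)=63261, p(44)=75175, p(45)=89134, p(46)=105558, p(47)=124754, p(48)=147273, p(49)=173525, p(50)=204226, p(51)=239943, p(52)=281589, p(53)=329931, p(54)=386155, p(55)=451276, p(56)=526823, p(57)=614154, p(58)=715220, p(59)=831820, p(60)=966467, p(61)=1121505, p(62)=1300156, p(63)=1505499, p(64)=1741630, p(65)=2012558, p(66)=2323520, p(67)=2679689, p(68)=3087735, p(69)=3554345, p(70)=4087968, p(71)=4697205, p(72)=5392783, p(73)=6185689, p(74)=7089500, p(75)=8118264, p(76)=9289091, p(77)=10619863, p(78)=12132164, p(79)=13848650, p(80)=15796476, p(81)=18004327, p(82)=20506255, p(83)=23338469, p(84)=26543660, p(85)=30167357, p(86)=34262962, p(87)=38887673, p(88)=44108109, p(89)=49995925, p(90)=56634173, p(91)=64112359, p(92)=72533807, p(93)=82010177.
Final step: p(94) = p(93) + p(92) - p(89) - p(87) + p(82) + p(79) - p(72) - p(68) + p(59) + p(54) - p(43) - p(37) + p(24) + p(17) - p(2)
= 82010177 + 72533807 - 49995925 - 38887673 + 20506255 + 13848650 - 5392783 - 3087735 + 831820 + 386155 - 63261 - 21637 + 1575 + 297 - 2
= 92669720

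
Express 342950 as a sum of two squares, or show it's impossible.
Not possible

Factorization: 342950 = 2 × 5^2 × 19^3
By Fermat: n is sum of two squares iff every prime p ≡ 3 (mod 4) appears to even power.
Prime(s) ≡ 3 (mod 4) with odd exponent: [(19, 3)]
Therefore 342950 cannot be expressed as a² + b².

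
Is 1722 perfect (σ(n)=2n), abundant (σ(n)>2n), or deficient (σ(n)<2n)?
abundant

Proper divisors of 1722: sum = 1 + 2 + 3 + 6 + 7 + 14 + 21 + 41 + 42 + 82 + 123 + 246 + 287 + 574 + 861 = 2310
Since 2310 > 1722, 1722 is abundant.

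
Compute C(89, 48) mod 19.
6

Using Lucas' theorem:
Write n=89 and k=48 in base 19:
n in base 19: [4, 13]
k in base 19: [2, 10]
C(89,48) mod 19 = ∏ C(n_i, k_i) mod 19
Digit binomials (mod 19): C(4,2) = 6; C(13,10) = 286 ≡ 1
Product: 6 × 1 = 6 ≡ 6 (mod 19)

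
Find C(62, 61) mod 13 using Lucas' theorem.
10

Using Lucas' theorem:
Write n=62 and k=61 in base 13:
n in base 13: [4, 10]
k in base 13: [4, 9]
C(62,61) mod 13 = ∏ C(n_i, k_i) mod 13
Digit binomials (mod 13): C(4,4) = 1; C(10,9) = 10
Product: 1 × 10 = 10 ≡ 10 (mod 13)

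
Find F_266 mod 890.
713

Matrix identity: Q^n = [[F_(n+1), F_n], [F_n, F_(n-1)]] with Q = [[1,1],[1,0]].
n = 266 = 100001010₂. Square-and-multiply, entries mod 890:
Q^1 = [[1,1],[1,0]]
Q^2 = (Q^1)² = [[2,1],[1,1]]
Q^4 = (Q^2)² = [[5,3],[3,2]]
Q^8 = (Q^4)² = [[34,21],[21,13]]
Q^16 = (Q^8)² = [[707,97],[97,610]]
Q^33 = (Q^16)²·Q = [[657,178],[178,479]]
Q^66 = (Q^33)² = [[533,178],[178,355]]
Q^133 = (Q^66)²·Q = [[357,713],[713,534]]
Q^266 = (Q^133)² = [[358,713],[713,535]]
F_266 mod 890 = Q^266[0][1] = 713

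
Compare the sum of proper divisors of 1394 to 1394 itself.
deficient

Proper divisors of 1394: sum = 1 + 2 + 17 + 34 + 41 + 82 + 697 = 874
Since 874 < 1394, 1394 is deficient.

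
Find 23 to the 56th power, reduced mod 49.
18

Repeated squaring. Binary of 56 = 111000.
23^1 ≡ 23 (mod 49); 23^2 ≡ 39 (mod 49); 23^4 ≡ 2 (mod 49); 23^8 ≡ 4 (mod 49); 23^16 ≡ 16 (mod 49); 23^32 ≡ 11 (mod 49)
23^56 = 23^8 × 23^16 × 23^32 ≡ 18 (mod 49)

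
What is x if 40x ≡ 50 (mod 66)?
x ≡ 26 (mod 33)

gcd(40, 66) = 2, which divides 50, so solutions exist.
Divide through by 2: 20x ≡ 25 (mod 33).
Find 20^(-1) mod 33 by the extended Euclidean algorithm:
33 = 1 × 20 + 13  ⟹  13 = (1)·33 + (-1)·20
20 = 1 × 13 + 7  ⟹  7 = (-1)·33 + (2)·20
13 = 1 × 7 + 6  ⟹  6 = (2)·33 + (-3)·20
7 = 1 × 6 + 1  ⟹  1 = (-3)·33 + (5)·20
So (5)·20 ≡ 1 (mod 33), i.e. 20^(-1) ≡ 5 (mod 33).
x ≡ 5 × 25 = 125 ≡ 26 (mod 33).
Check: 40 × 26 = 1040 ≡ 50 (mod 66).
x ≡ 26 (mod 33), giving 2 solutions mod 66.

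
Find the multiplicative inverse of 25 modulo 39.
25

gcd(25, 39) = 1, so the inverse exists.
Extended Euclidean algorithm on (39, 25):
39 = 1 × 25 + 14  ⟹  14 = (1)·39 + (-1)·25
25 = 1 × 14 + 11  ⟹  11 = (-1)·39 + (2)·25
14 = 1 × 11 + 3  ⟹  3 = (2)·39 + (-3)·25
11 = 3 × 3 + 2  ⟹  2 = (-7)·39 + (11)·25
3 = 1 × 2 + 1  ⟹  1 = (9)·39 + (-14)·25
So (-14)·25 ≡ 1 (mod 39), i.e. 25^(-1) ≡ -14 ≡ 25 (mod 39).
Check: 25 × 25 = 625 ≡ 1 (mod 39)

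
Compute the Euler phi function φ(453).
300

453 = 3 × 151
φ(n) = n × ∏(1 - 1/p) for each prime p dividing n
φ(453) = 453 × (1 - 1/3) × (1 - 1/151) = 300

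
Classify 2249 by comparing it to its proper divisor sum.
deficient

Proper divisors of 2249: sum = 1 + 13 + 173 = 187
Since 187 < 2249, 2249 is deficient.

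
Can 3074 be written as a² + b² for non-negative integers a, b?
7² + 55² (a=7, b=55)

Factorization: 3074 = 2 × 29 × 53
By Fermat: n is sum of two squares iff every prime p ≡ 3 (mod 4) appears to even power.
All primes ≡ 3 (mod 4) appear to even power.
Search a = 0, 1, 2, … for 3074 - a² a perfect square: first hit at a = 7: 3074 - 49 = 3025 = 55².
3074 = 7² + 55² = 49 + 3025 ✓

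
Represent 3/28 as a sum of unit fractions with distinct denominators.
1/10 + 1/140

Greedy algorithm:
3/28: ceiling(28/3) = 10, use 1/10
1/140: ceiling(140/1) = 140, use 1/140
Result: 3/28 = 1/10 + 1/140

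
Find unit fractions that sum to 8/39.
1/5 + 1/195

Greedy algorithm:
8/39: ceiling(39/8) = 5, use 1/5
1/195: ceiling(195/1) = 195, use 1/195
Result: 8/39 = 1/5 + 1/195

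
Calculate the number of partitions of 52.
281589

p(n) counts ways to write n as a sum of positive integers (order ignored).
Euler's pentagonal recurrence: p(k) = p(k-1) + p(k-2) - p(k-5) - p(k-7) + p(k-12) + p(k-15) - ... (offsets j(3j∓1)/2, signs ++--, p(0)=1, p(<0)=0).
DP table for k = 0..51: p(0)=1, p(1)=1, p(2)=2, p(3)=3, p(4)=5, p(5)=7, p(6)=11, p(7)=15, p(8)=22, p(9)=30, p(10)=42, p(11)=56, p(12)=77, p(13)=101, p(14)=135, p(15)=176, p(16)=231, p(17)=297, p(18)=385, p(19)=490, p(20)=627, p(21)=792, p(22)=1002, p(23)=1255, p(24)=1575, p(25)=1958, p(26)=2436, p(27)=3010, p(28)=3718, p(29)=4565, p(30)=5604, p(31)=6842, p(32)=8349, p(33)=10143, p(34)=12310, p(35)=14883, p(36)=17977, p(37)=21637, p(38)=26015, p(39)=31185, p(40)=37338, p(41)=44583, p(42)=53174, p(43)=63261, p(44)=75175, p(45)=89134, p(46)=105558, p(47)=124754, p(48)=147273, p(49)=173525, p(50)=204226, p(51)=239943.
Final step: p(52) = p(51) + p(50) - p(47) - p(45) + p(40) + p(37) - p(30) - p(26) + p(17) + p(12) - p(1)
= 239943 + 204226 - 124754 - 89134 + 37338 + 21637 - 5604 - 2436 + 297 + 77 - 1
= 281589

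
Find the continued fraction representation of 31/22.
[1; 2, 2, 4]

Euclidean algorithm steps:
31 = 1 × 22 + 9
22 = 2 × 9 + 4
9 = 2 × 4 + 1
4 = 4 × 1 + 0
Continued fraction: [1; 2, 2, 4]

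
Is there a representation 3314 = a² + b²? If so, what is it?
17² + 55² (a=17, b=55)

Factorization: 3314 = 2 × 1657
By Fermat: n is sum of two squares iff every prime p ≡ 3 (mod 4) appears to even power.
All primes ≡ 3 (mod 4) appear to even power.
Search a = 0, 1, 2, … for 3314 - a² a perfect square: first hit at a = 17: 3314 - 289 = 3025 = 55².
3314 = 17² + 55² = 289 + 3025 ✓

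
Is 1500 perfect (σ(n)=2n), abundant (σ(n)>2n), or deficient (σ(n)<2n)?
abundant

Proper divisors of 1500: sum = 1 + 2 + 3 + 4 + 5 + 6 + 10 + 12 + ... + 300 + 375 + 500 + 750 (23 divisors) = 2868
Since 2868 > 1500, 1500 is abundant.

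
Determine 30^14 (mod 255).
135

Repeated squaring. Binary of 14 = 1110.
30^1 ≡ 30 (mod 255); 30^2 ≡ 135 (mod 255); 30^4 ≡ 120 (mod 255); 30^8 ≡ 120 (mod 255)
30^14 = 30^2 × 30^4 × 30^8 ≡ 135 (mod 255)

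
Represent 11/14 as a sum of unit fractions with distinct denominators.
1/2 + 1/4 + 1/28

Greedy algorithm:
11/14: ceiling(14/11) = 2, use 1/2
2/7: ceiling(7/2) = 4, use 1/4
1/28: ceiling(28/1) = 28, use 1/28
Result: 11/14 = 1/2 + 1/4 + 1/28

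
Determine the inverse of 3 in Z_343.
229

gcd(3, 343) = 1, so the inverse exists.
Extended Euclidean algorithm on (343, 3):
343 = 114 × 3 + 1  ⟹  1 = (1)·343 + (-114)·3
So (-114)·3 ≡ 1 (mod 343), i.e. 3^(-1) ≡ -114 ≡ 229 (mod 343).
Check: 3 × 229 = 687 ≡ 1 (mod 343)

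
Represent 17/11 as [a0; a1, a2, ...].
[1; 1, 1, 5]

Euclidean algorithm steps:
17 = 1 × 11 + 6
11 = 1 × 6 + 5
6 = 1 × 5 + 1
5 = 5 × 1 + 0
Continued fraction: [1; 1, 1, 5]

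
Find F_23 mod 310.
137

Matrix identity: Q^n = [[F_(n+1), F_n], [F_n, F_(n-1)]] with Q = [[1,1],[1,0]].
n = 23 = 10111₂. Square-and-multiply, entries mod 310:
Q^1 = [[1,1],[1,0]]
Q^2 = (Q^1)² = [[2,1],[1,1]]
Q^5 = (Q^2)²·Q = [[8,5],[5,3]]
Q^11 = (Q^5)²·Q = [[144,89],[89,55]]
Q^23 = (Q^11)²·Q = [[178,137],[137,41]]
F_23 mod 310 = Q^23[0][1] = 137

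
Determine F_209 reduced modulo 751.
599

Matrix identity: Q^n = [[F_(n+1), F_n], [F_n, F_(n-1)]] with Q = [[1,1],[1,0]].
n = 209 = 11010001₂. Square-and-multiply, entries mod 751:
Q^1 = [[1,1],[1,0]]
Q^3 = (Q^1)²·Q = [[3,2],[2,1]]
Q^6 = (Q^3)² = [[13,8],[8,5]]
Q^13 = (Q^6)²·Q = [[377,233],[233,144]]
Q^26 = (Q^13)² = [[407,482],[482,676]]
Q^52 = (Q^26)² = [[694,61],[61,633]]
Q^104 = (Q^52)² = [[211,590],[590,372]]
Q^209 = (Q^104)²·Q = [[611,599],[599,12]]
F_209 mod 751 = Q^209[0][1] = 599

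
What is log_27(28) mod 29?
14

Baby-step giant-step with step n = ⌈√29⌉ = 6.
Baby steps 27^j mod 29 (j:value) for j=0..5: 0:1, 1:27, 2:4, 3:21, 4:16, 5:26.
Giant-step multiplier: 27^(-6) ≡ 27^(28-6) = 27^22 ≡ 5 (mod 29).
Giant steps γ_i = 28·5^i mod 29: γ_0=28, γ_1=24, γ_2=4 (in table at j=2).
x = i·n + j = 2·6 + 2 = 14.
Check: 27^14 ≡ 28 (mod 29).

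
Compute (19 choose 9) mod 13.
0

Using Lucas' theorem:
Write n=19 and k=9 in base 13:
n in base 13: [1, 6]
k in base 13: [0, 9]
C(19,9) mod 13 = ∏ C(n_i, k_i) mod 13
Digit binomials (mod 13): C(1,0) = 1; C(6,9) = 0 (k_i > n_i)
Product: 1 × 0 = 0 ≡ 0 (mod 13)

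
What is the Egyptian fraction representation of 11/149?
1/14 + 1/418 + 1/217987

Greedy algorithm:
11/149: ceiling(149/11) = 14, use 1/14
5/2086: ceiling(2086/5) = 418, use 1/418
1/217987: ceiling(217987/1) = 217987, use 1/217987
Result: 11/149 = 1/14 + 1/418 + 1/217987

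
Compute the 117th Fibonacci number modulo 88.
2

Matrix identity: Q^n = [[F_(n+1), F_n], [F_n, F_(n-1)]] with Q = [[1,1],[1,0]].
n = 117 = 1110101₂. Square-and-multiply, entries mod 88:
Q^1 = [[1,1],[1,0]]
Q^3 = (Q^1)²·Q = [[3,2],[2,1]]
Q^7 = (Q^3)²·Q = [[21,13],[13,8]]
Q^14 = (Q^7)² = [[82,25],[25,57]]
Q^29 = (Q^14)²·Q = [[0,45],[45,43]]
Q^58 = (Q^29)² = [[1,87],[87,2]]
Q^117 = (Q^58)²·Q = [[87,2],[2,85]]
F_117 mod 88 = Q^117[0][1] = 2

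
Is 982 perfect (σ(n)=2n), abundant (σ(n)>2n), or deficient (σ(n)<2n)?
deficient

Proper divisors of 982: sum = 1 + 2 + 491 = 494
Since 494 < 982, 982 is deficient.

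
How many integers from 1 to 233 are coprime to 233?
232

233 = 233
φ(n) = n × ∏(1 - 1/p) for each prime p dividing n
φ(233) = 233 × (1 - 1/233) = 232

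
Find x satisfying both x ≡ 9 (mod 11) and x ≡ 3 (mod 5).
53

Using Chinese Remainder Theorem:
M = 11 × 5 = 55
M1 = 5, M2 = 11
y1 = 5^(-1) mod 11 = 9
y2 = 11^(-1) mod 5 = 1
x = (9×5×9 + 3×11×1) mod 55 = 53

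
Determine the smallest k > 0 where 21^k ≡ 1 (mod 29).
28

29 is prime, so ord(21) divides φ(29) = 28.
Divisors of 28: 1, 2, 4, 7, 14, 28.
Repeated squaring: 21^1 ≡ 21, 21^2 ≡ 6, 21^4 ≡ 7, 21^8 ≡ 20, 21^16 ≡ 23 (mod 29).
Test 21^d mod 29 for each divisor d in increasing order:
21^1 ≡ 21
21^2 ≡ 6
21^4 ≡ 7
21^7 = 21^4·21^2·21^1 ≡ 12
21^14 = 21^8·21^4·21^2 ≡ 28
21^28 = 21^16·21^8·21^4 ≡ 1  ← first divisor giving 1
The order is 28.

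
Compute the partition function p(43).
63261

p(n) counts ways to write n as a sum of positive integers (order ignored).
Euler's pentagonal recurrence: p(k) = p(k-1) + p(k-2) - p(k-5) - p(k-7) + p(k-12) + p(k-15) - ... (offsets j(3j∓1)/2, signs ++--, p(0)=1, p(<0)=0).
DP table for k = 0..42: p(0)=1, p(1)=1, p(2)=2, p(3)=3, p(4)=5, p(5)=7, p(6)=11, p(7)=15, p(8)=22, p(9)=30, p(10)=42, p(11)=56, p(12)=77, p(13)=101, p(14)=135, p(15)=176, p(16)=231, p(17)=297, p(18)=385, p(19)=490, p(20)=627, p(21)=792, p(22)=1002, p(23)=1255, p(24)=1575, p(25)=1958, p(26)=2436, p(27)=3010, p(28)=3718, p(29)=4565, p(30)=5604, p(31)=6842, p(32)=8349, p(33)=10143, p(34)=12310, p(35)=14883, p(36)=17977, p(37)=21637, p(38)=26015, p(39)=31185, p(40)=37338, p(41)=44583, p(42)=53174.
Final step: p(43) = p(42) + p(41) - p(38) - p(36) + p(31) + p(28) - p(21) - p(17) + p(8) + p(3)
= 53174 + 44583 - 26015 - 17977 + 6842 + 3718 - 792 - 297 + 22 + 3
= 63261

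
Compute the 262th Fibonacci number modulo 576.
143

Matrix identity: Q^n = [[F_(n+1), F_n], [F_n, F_(n-1)]] with Q = [[1,1],[1,0]].
n = 262 = 100000110₂. Square-and-multiply, entries mod 576:
Q^1 = [[1,1],[1,0]]
Q^2 = (Q^1)² = [[2,1],[1,1]]
Q^4 = (Q^2)² = [[5,3],[3,2]]
Q^8 = (Q^4)² = [[34,21],[21,13]]
Q^16 = (Q^8)² = [[445,411],[411,34]]
Q^32 = (Q^16)² = [[34,453],[453,157]]
Q^65 = (Q^32)²·Q = [[280,157],[157,123]]
Q^131 = (Q^65)²·Q = [[432,521],[521,487]]
Q^262 = (Q^131)² = [[145,143],[143,2]]
F_262 mod 576 = Q^262[0][1] = 143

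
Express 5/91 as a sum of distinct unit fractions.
1/19 + 1/433 + 1/249553 + 1/93414800161 + 1/17452649778145716451681

Greedy algorithm:
5/91: ceiling(91/5) = 19, use 1/19
4/1729: ceiling(1729/4) = 433, use 1/433
3/748657: ceiling(748657/3) = 249553, use 1/249553
2/186829600321: ceiling(186829600321/2) = 93414800161, use 1/93414800161
1/17452649778145716451681: ceiling(17452649778145716451681/1) = 17452649778145716451681, use 1/17452649778145716451681
Result: 5/91 = 1/19 + 1/433 + 1/249553 + 1/93414800161 + 1/17452649778145716451681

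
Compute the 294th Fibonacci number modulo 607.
478

Matrix identity: Q^n = [[F_(n+1), F_n], [F_n, F_(n-1)]] with Q = [[1,1],[1,0]].
n = 294 = 100100110₂. Square-and-multiply, entries mod 607:
Q^1 = [[1,1],[1,0]]
Q^2 = (Q^1)² = [[2,1],[1,1]]
Q^4 = (Q^2)² = [[5,3],[3,2]]
Q^9 = (Q^4)²·Q = [[55,34],[34,21]]
Q^18 = (Q^9)² = [[539,156],[156,383]]
Q^36 = (Q^18)² = [[431,580],[580,458]]
Q^73 = (Q^36)²·Q = [[418,141],[141,277]]
Q^147 = (Q^73)²·Q = [[26,365],[365,268]]
Q^294 = (Q^147)² = [[361,478],[478,490]]
F_294 mod 607 = Q^294[0][1] = 478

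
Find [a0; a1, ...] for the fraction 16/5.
[3; 5]

Euclidean algorithm steps:
16 = 3 × 5 + 1
5 = 5 × 1 + 0
Continued fraction: [3; 5]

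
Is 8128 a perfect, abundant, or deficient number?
perfect

Proper divisors of 8128: sum = 1 + 2 + 4 + 8 + 16 + 32 + 64 + 127 + 254 + 508 + 1016 + 2032 + 4064 = 8128
Since 8128 = 8128, 8128 is perfect.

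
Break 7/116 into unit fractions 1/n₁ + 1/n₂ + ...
1/17 + 1/658 + 1/648788

Greedy algorithm:
7/116: ceiling(116/7) = 17, use 1/17
3/1972: ceiling(1972/3) = 658, use 1/658
1/648788: ceiling(648788/1) = 648788, use 1/648788
Result: 7/116 = 1/17 + 1/658 + 1/648788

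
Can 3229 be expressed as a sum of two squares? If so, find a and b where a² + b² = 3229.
27² + 50² (a=27, b=50)

Factorization: 3229 = 3229
By Fermat: n is sum of two squares iff every prime p ≡ 3 (mod 4) appears to even power.
All primes ≡ 3 (mod 4) appear to even power.
Search a = 0, 1, 2, … for 3229 - a² a perfect square: first hit at a = 27: 3229 - 729 = 2500 = 50².
3229 = 27² + 50² = 729 + 2500 ✓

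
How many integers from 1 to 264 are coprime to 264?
80

264 = 2^3 × 3 × 11
φ(n) = n × ∏(1 - 1/p) for each prime p dividing n
φ(264) = 264 × (1 - 1/2) × (1 - 1/3) × (1 - 1/11) = 80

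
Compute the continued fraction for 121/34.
[3; 1, 1, 3, 1, 3]

Euclidean algorithm steps:
121 = 3 × 34 + 19
34 = 1 × 19 + 15
19 = 1 × 15 + 4
15 = 3 × 4 + 3
4 = 1 × 3 + 1
3 = 3 × 1 + 0
Continued fraction: [3; 1, 1, 3, 1, 3]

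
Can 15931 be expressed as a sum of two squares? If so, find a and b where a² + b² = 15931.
Not possible

Factorization: 15931 = 89 × 179
By Fermat: n is sum of two squares iff every prime p ≡ 3 (mod 4) appears to even power.
Prime(s) ≡ 3 (mod 4) with odd exponent: [(179, 1)]
Therefore 15931 cannot be expressed as a² + b².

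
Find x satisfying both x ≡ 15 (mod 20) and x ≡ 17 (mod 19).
55

Using Chinese Remainder Theorem:
M = 20 × 19 = 380
M1 = 19, M2 = 20
y1 = 19^(-1) mod 20 = 19
y2 = 20^(-1) mod 19 = 1
x = (15×19×19 + 17×20×1) mod 380 = 55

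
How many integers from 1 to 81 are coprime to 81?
54

81 = 3^4
φ(n) = n × ∏(1 - 1/p) for each prime p dividing n
φ(81) = 81 × (1 - 1/3) = 54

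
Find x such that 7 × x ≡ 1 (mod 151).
108

gcd(7, 151) = 1, so the inverse exists.
Extended Euclidean algorithm on (151, 7):
151 = 21 × 7 + 4  ⟹  4 = (1)·151 + (-21)·7
7 = 1 × 4 + 3  ⟹  3 = (-1)·151 + (22)·7
4 = 1 × 3 + 1  ⟹  1 = (2)·151 + (-43)·7
So (-43)·7 ≡ 1 (mod 151), i.e. 7^(-1) ≡ -43 ≡ 108 (mod 151).
Check: 7 × 108 = 756 ≡ 1 (mod 151)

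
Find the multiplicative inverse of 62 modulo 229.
181

gcd(62, 229) = 1, so the inverse exists.
Extended Euclidean algorithm on (229, 62):
229 = 3 × 62 + 43  ⟹  43 = (1)·229 + (-3)·62
62 = 1 × 43 + 19  ⟹  19 = (-1)·229 + (4)·62
43 = 2 × 19 + 5  ⟹  5 = (3)·229 + (-11)·62
19 = 3 × 5 + 4  ⟹  4 = (-10)·229 + (37)·62
5 = 1 × 4 + 1  ⟹  1 = (13)·229 + (-48)·62
So (-48)·62 ≡ 1 (mod 229), i.e. 62^(-1) ≡ -48 ≡ 181 (mod 229).
Check: 62 × 181 = 11222 ≡ 1 (mod 229)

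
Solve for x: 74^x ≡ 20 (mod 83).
17

Baby-step giant-step with step n = ⌈√83⌉ = 10.
Baby steps 74^j mod 83 (j:value) for j=0..9: 0:1, 1:74, 2:81, 3:18, 4:4, 5:47, 6:75, 7:72, 8:16, 9:22.
Giant-step multiplier: 74^(-10) ≡ 74^(82-10) = 74^72 ≡ 70 (mod 83).
Giant steps γ_i = 20·70^i mod 83: γ_0=20, γ_1=72 (in table at j=7).
x = i·n + j = 1·10 + 7 = 17.
Check: 74^17 ≡ 20 (mod 83).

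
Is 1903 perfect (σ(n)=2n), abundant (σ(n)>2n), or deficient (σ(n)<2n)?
deficient

Proper divisors of 1903: sum = 1 + 11 + 173 = 185
Since 185 < 1903, 1903 is deficient.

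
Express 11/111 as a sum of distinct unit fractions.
1/11 + 1/123 + 1/16687

Greedy algorithm:
11/111: ceiling(111/11) = 11, use 1/11
10/1221: ceiling(1221/10) = 123, use 1/123
1/16687: ceiling(16687/1) = 16687, use 1/16687
Result: 11/111 = 1/11 + 1/123 + 1/16687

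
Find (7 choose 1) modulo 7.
0

Using Lucas' theorem:
Write n=7 and k=1 in base 7:
n in base 7: [1, 0]
k in base 7: [0, 1]
C(7,1) mod 7 = ∏ C(n_i, k_i) mod 7
Digit binomials (mod 7): C(1,0) = 1; C(0,1) = 0 (k_i > n_i)
Product: 1 × 0 = 0 ≡ 0 (mod 7)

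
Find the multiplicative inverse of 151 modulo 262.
59

gcd(151, 262) = 1, so the inverse exists.
Extended Euclidean algorithm on (262, 151):
262 = 1 × 151 + 111  ⟹  111 = (1)·262 + (-1)·151
151 = 1 × 111 + 40  ⟹  40 = (-1)·262 + (2)·151
111 = 2 × 40 + 31  ⟹  31 = (3)·262 + (-5)·151
40 = 1 × 31 + 9  ⟹  9 = (-4)·262 + (7)·151
31 = 3 × 9 + 4  ⟹  4 = (15)·262 + (-26)·151
9 = 2 × 4 + 1  ⟹  1 = (-34)·262 + (59)·151
So (59)·151 ≡ 1 (mod 262), i.e. 151^(-1) ≡ 59 (mod 262).
Check: 151 × 59 = 8909 ≡ 1 (mod 262)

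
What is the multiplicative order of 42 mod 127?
63

127 is prime, so ord(42) divides φ(127) = 126.
Divisors of 126: 1, 2, 3, 6, 7, 9, 14, 18, 21, 42, 63, 126.
Repeated squaring: 42^1 ≡ 42, 42^2 ≡ 113, 42^4 ≡ 69, 42^8 ≡ 62, 42^16 ≡ 34, 42^32 ≡ 13, 42^64 ≡ 42 (mod 127).
Test 42^d mod 127 for each divisor d in increasing order:
42^1 ≡ 42
42^2 ≡ 113
42^3 = 42^2·42^1 ≡ 47
42^6 = 42^4·42^2 ≡ 50
42^7 = 42^4·42^2·42^1 ≡ 68
42^9 = 42^8·42^1 ≡ 64
42^14 = 42^8·42^4·42^2 ≡ 52
42^18 = 42^16·42^2 ≡ 32
42^21 = 42^16·42^4·42^1 ≡ 107
42^42 = 42^32·42^8·42^2 ≡ 19
42^63 = 42^32·42^16·42^8·42^4·42^2·42^1 ≡ 1  ← first divisor giving 1
The order is 63.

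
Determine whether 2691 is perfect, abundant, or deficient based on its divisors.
deficient

Proper divisors of 2691: sum = 1 + 3 + 9 + 13 + 23 + 39 + 69 + 117 + 207 + 299 + 897 = 1677
Since 1677 < 2691, 2691 is deficient.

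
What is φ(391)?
352

391 = 17 × 23
φ(n) = n × ∏(1 - 1/p) for each prime p dividing n
φ(391) = 391 × (1 - 1/17) × (1 - 1/23) = 352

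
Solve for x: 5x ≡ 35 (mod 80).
x ≡ 7 (mod 16)

gcd(5, 80) = 5, which divides 35, so solutions exist.
Divide through by 5: x ≡ 7 (mod 16).
The coefficient of x is now 1, so x ≡ 7 (mod 16).
Check: 5 × 7 = 35 ≡ 35 (mod 80).
x ≡ 7 (mod 16), giving 5 solutions mod 80.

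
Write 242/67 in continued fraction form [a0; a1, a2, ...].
[3; 1, 1, 1, 1, 2, 1, 3]

Euclidean algorithm steps:
242 = 3 × 67 + 41
67 = 1 × 41 + 26
41 = 1 × 26 + 15
26 = 1 × 15 + 11
15 = 1 × 11 + 4
11 = 2 × 4 + 3
4 = 1 × 3 + 1
3 = 3 × 1 + 0
Continued fraction: [3; 1, 1, 1, 1, 2, 1, 3]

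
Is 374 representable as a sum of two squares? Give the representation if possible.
Not possible

Factorization: 374 = 2 × 11 × 17
By Fermat: n is sum of two squares iff every prime p ≡ 3 (mod 4) appears to even power.
Prime(s) ≡ 3 (mod 4) with odd exponent: [(11, 1)]
Therefore 374 cannot be expressed as a² + b².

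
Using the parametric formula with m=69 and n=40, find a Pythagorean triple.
(3161, 5520, 6361)

Euclid's formula: a = m² - n², b = 2mn, c = m² + n²
m = 69, n = 40
a = 69² - 40² = 4761 - 1600 = 3161
b = 2 × 69 × 40 = 5520
c = 69² + 40² = 4761 + 1600 = 6361
Verification: 3161² + 5520² = 9991921 + 30470400 = 40462321 = 6361² ✓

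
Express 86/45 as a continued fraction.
[1; 1, 10, 4]

Euclidean algorithm steps:
86 = 1 × 45 + 41
45 = 1 × 41 + 4
41 = 10 × 4 + 1
4 = 4 × 1 + 0
Continued fraction: [1; 1, 10, 4]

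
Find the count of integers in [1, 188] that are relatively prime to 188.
92

188 = 2^2 × 47
φ(n) = n × ∏(1 - 1/p) for each prime p dividing n
φ(188) = 188 × (1 - 1/2) × (1 - 1/47) = 92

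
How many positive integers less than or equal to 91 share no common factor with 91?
72

91 = 7 × 13
φ(n) = n × ∏(1 - 1/p) for each prime p dividing n
φ(91) = 91 × (1 - 1/7) × (1 - 1/13) = 72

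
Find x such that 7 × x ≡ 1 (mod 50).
43

gcd(7, 50) = 1, so the inverse exists.
Extended Euclidean algorithm on (50, 7):
50 = 7 × 7 + 1  ⟹  1 = (1)·50 + (-7)·7
So (-7)·7 ≡ 1 (mod 50), i.e. 7^(-1) ≡ -7 ≡ 43 (mod 50).
Check: 7 × 43 = 301 ≡ 1 (mod 50)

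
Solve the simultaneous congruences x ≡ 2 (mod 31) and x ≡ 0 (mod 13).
312

Using Chinese Remainder Theorem:
M = 31 × 13 = 403
M1 = 13, M2 = 31
y1 = 13^(-1) mod 31 = 12
y2 = 31^(-1) mod 13 = 8
x = (2×13×12 + 0×31×8) mod 403 = 312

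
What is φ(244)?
120

244 = 2^2 × 61
φ(n) = n × ∏(1 - 1/p) for each prime p dividing n
φ(244) = 244 × (1 - 1/2) × (1 - 1/61) = 120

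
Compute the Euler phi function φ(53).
52

53 = 53
φ(n) = n × ∏(1 - 1/p) for each prime p dividing n
φ(53) = 53 × (1 - 1/53) = 52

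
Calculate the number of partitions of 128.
4351078600

p(n) counts ways to write n as a sum of positive integers (order ignored).
Euler's pentagonal recurrence: p(k) = p(k-1) + p(k-2) - p(k-5) - p(k-7) + p(k-12) + p(k-15) - ... (offsets j(3j∓1)/2, signs ++--, p(0)=1, p(<0)=0).
DP table for k = 0..127: p(0)=1, p(1)=1, p(2)=2, p(3)=3, p(4)=5, p(5)=7, p(6)=11, p(7)=15, p(8)=22, p(9)=30, p(10)=42, p(11)=56, p(12)=77, p(13)=101, p(14)=135, p(15)=176, p(16)=231, p(17)=297, p(18)=385, p(19)=490, p(20)=627, p(21)=792, p(22)=1002, p(23)=1255, p(24)=1575, p(25)=1958, p(26)=2436, p(27)=3010, p(28)=3718, p(29)=4565, p(30)=5604, p(31)=6842, p(32)=8349, p(33)=10143, p(34)=12310, p(35)=14883, p(36)=17977, p(37)=21637, p(38)=26015, p(39)=31185, p(40)=37338, p(41)=44583, p(42)=53174, p(43)=63261, p(44)=75175, p(45)=89134, p(46)=105558, p(47)=124754, p(48)=147273, p(49)=173525, p(50)=204226, p(51)=239943, p(52)=281589, p(53)=329931, p(54)=386155, p(55)=451276, p(56)=526823, p(57)=614154, p(58)=715220, p(59)=831820, p(60)=966467, p(61)=1121505, p(62)=1300156, p(63)=1505499, p(64)=1741630, p(65)=2012558, p(66)=2323520, p(67)=2679689, p(68)=3087735, p(69)=3554345, p(70)=4087968, p(71)=4697205, p(72)=5392783, p(73)=6185689, p(74)=7089500, p(75)=8118264, p(76)=9289091, p(77)=10619863, p(78)=12132164, p(79)=13848650, p(80)=15796476, p(81)=18004327, p(82)=20506255, p(83)=23338469, p(84)=26543660, p(85)=30167357, p(86)=34262962, p(87)=38887673, p(88)=44108109, p(89)=49995925, p(90)=56634173, p(91)=64112359, p(92)=72533807, p(93)=82010177, p(94)=92669720, p(95)=104651419, p(96)=118114304, p(97)=133230930, p(98)=150198136, p(99)=169229875, p(100)=190569292, p(101)=214481126, p(102)=241265379, p(103)=271248950, p(104)=304801365, p(105)=342325709, p(106)=384276336, p(107)=431149389, p(108)=483502844, p(109)=541946240, p(110)=607163746, p(111)=679903203, p(112)=761002156, p(113)=851376628, p(114)=952050665, p(115)=1064144451, p(116)=1188908248, p(117)=1327710076, p(118)=1482074143, p(119)=1653668665, p(120)=1844349560, p(121)=2056148051, p(122)=2291320912, p(123)=2552338241, p(124)=2841940500, p(125)=3163127352, p(126)=3519222692, p(127)=3913864295.
Final step: p(128) = p(127) + p(126) - p(123) - p(121) + p(116) + p(113) - p(106) - p(102) + p(93) + p(88) - p(77) - p(71) + p(58) + p(51) - p(36) - p(28) + p(11) + p(2)
= 3913864295 + 3519222692 - 2552338241 - 2056148051 + 1188908248 + 851376628 - 384276336 - 241265379 + 82010177 + 44108109 - 10619863 - 4697205 + 715220 + 239943 - 17977 - 3718 + 56 + 2
= 4351078600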